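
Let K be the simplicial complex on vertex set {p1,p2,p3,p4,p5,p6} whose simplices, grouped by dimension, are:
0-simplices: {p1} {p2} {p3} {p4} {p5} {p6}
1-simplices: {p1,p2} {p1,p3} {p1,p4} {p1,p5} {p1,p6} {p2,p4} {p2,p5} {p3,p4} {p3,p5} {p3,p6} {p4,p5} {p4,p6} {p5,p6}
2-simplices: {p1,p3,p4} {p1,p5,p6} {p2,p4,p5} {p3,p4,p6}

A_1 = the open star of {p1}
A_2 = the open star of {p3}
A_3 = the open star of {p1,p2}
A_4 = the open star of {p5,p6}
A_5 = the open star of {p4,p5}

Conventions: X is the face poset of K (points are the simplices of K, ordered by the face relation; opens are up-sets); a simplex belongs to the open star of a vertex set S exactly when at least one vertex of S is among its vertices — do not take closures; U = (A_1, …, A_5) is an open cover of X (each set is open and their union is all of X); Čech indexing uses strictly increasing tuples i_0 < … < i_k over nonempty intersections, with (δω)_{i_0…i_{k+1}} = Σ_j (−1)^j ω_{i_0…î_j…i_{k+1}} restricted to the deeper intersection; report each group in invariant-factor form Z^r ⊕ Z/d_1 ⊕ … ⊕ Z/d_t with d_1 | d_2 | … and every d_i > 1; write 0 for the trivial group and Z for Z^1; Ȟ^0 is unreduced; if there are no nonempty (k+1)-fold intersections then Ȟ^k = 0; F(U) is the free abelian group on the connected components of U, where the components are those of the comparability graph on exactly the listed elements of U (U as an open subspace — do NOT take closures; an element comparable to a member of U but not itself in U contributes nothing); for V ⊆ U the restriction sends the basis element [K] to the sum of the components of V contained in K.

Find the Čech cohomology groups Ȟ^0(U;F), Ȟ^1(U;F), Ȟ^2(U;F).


intersection data:
  A1={{p1},{p1,p2},{p1,p3},{p1,p4},{p1,p5},{p1,p6},{p1,p3,p4},{p1,p5,p6}} A2={{p3},{p1,p3},{p3,p4},{p3,p5},{p3,p6},{p1,p3,p4},{p3,p4,p6}} A3={{p1},{p2},{p1,p2},{p1,p3},{p1,p4},{p1,p5},{p1,p6},{p2,p4},{p2,p5},{p1,p3,p4},{p1,p5,p6},{p2,p4,p5}} A4={{p5},{p6},{p1,p5},{p1,p6},{p2,p5},{p3,p5},{p3,p6},{p4,p5},{p4,p6},{p5,p6},{p1,p5,p6},{p2,p4,p5},{p3,p4,p6}} A5={{p4},{p5},{p1,p4},{p1,p5},{p2,p4},{p2,p5},{p3,p4},{p3,p5},{p4,p5},{p4,p6},{p5,p6},{p1,p3,p4},{p1,p5,p6},{p2,p4,p5},{p3,p4,p6}}
  A12={{p1,p3},{p1,p3,p4}} A13={{p1},{p1,p2},{p1,p3},{p1,p4},{p1,p5},{p1,p6},{p1,p3,p4},{p1,p5,p6}} A14={{p1,p5},{p1,p6},{p1,p5,p6}} A15={{p1,p4},{p1,p5},{p1,p3,p4},{p1,p5,p6}} A23={{p1,p3},{p1,p3,p4}} A24={{p3,p5},{p3,p6},{p3,p4,p6}} A25={{p3,p4},{p3,p5},{p1,p3,p4},{p3,p4,p6}} A34={{p1,p5},{p1,p6},{p2,p5},{p1,p5,p6},{p2,p4,p5}} A35={{p1,p4},{p1,p5},{p2,p4},{p2,p5},{p1,p3,p4},{p1,p5,p6},{p2,p4,p5}} A45={{p5},{p1,p5},{p2,p5},{p3,p5},{p4,p5},{p4,p6},{p5,p6},{p1,p5,p6},{p2,p4,p5},{p3,p4,p6}}
  A123={{p1,p3},{p1,p3,p4}} A125={{p1,p3,p4}} A134={{p1,p5},{p1,p6},{p1,p5,p6}} A135={{p1,p4},{p1,p5},{p1,p3,p4},{p1,p5,p6}} A145={{p1,p5},{p1,p5,p6}} A235={{p1,p3,p4}} A245={{p3,p5},{p3,p4,p6}} A345={{p1,p5},{p2,p5},{p1,p5,p6},{p2,p4,p5}}
  A1235={{p1,p3,p4}} A1345={{p1,p5},{p1,p5,p6}}
components per intersection:
  A1: {{p1},{p1,p2},{p1,p3},{p1,p4},{p1,p5},{p1,p6},{p1,p3,p4},{p1,p5,p6}}
  A2: {{p3},{p1,p3},{p3,p4},{p3,p5},{p3,p6},{p1,p3,p4},{p3,p4,p6}}
  A3: {{p1},{p2},{p1,p2},{p1,p3},{p1,p4},{p1,p5},{p1,p6},{p2,p4},{p2,p5},{p1,p3,p4},{p1,p5,p6},{p2,p4,p5}}
  A4: {{p5},{p6},{p1,p5},{p1,p6},{p2,p5},{p3,p5},{p3,p6},{p4,p5},{p4,p6},{p5,p6},{p1,p5,p6},{p2,p4,p5},{p3,p4,p6}}
  A5: {{p4},{p5},{p1,p4},{p1,p5},{p2,p4},{p2,p5},{p3,p4},{p3,p5},{p4,p5},{p4,p6},{p5,p6},{p1,p3,p4},{p1,p5,p6},{p2,p4,p5},{p3,p4,p6}}
  A12: {{p1,p3},{p1,p3,p4}}
  A13: {{p1},{p1,p2},{p1,p3},{p1,p4},{p1,p5},{p1,p6},{p1,p3,p4},{p1,p5,p6}}
  A14: {{p1,p5},{p1,p6},{p1,p5,p6}}
  A15: {{p1,p4},{p1,p3,p4}} {{p1,p5},{p1,p5,p6}}
  A23: {{p1,p3},{p1,p3,p4}}
  A24: {{p3,p5}} {{p3,p6},{p3,p4,p6}}
  A25: {{p3,p4},{p1,p3,p4},{p3,p4,p6}} {{p3,p5}}
  A34: {{p1,p5},{p1,p6},{p1,p5,p6}} {{p2,p5},{p2,p4,p5}}
  A35: {{p1,p4},{p1,p3,p4}} {{p1,p5},{p1,p5,p6}} {{p2,p4},{p2,p5},{p2,p4,p5}}
  A45: {{p5},{p1,p5},{p2,p5},{p3,p5},{p4,p5},{p5,p6},{p1,p5,p6},{p2,p4,p5}} {{p4,p6},{p3,p4,p6}}
  A123: {{p1,p3},{p1,p3,p4}}
  A125: {{p1,p3,p4}}
  A134: {{p1,p5},{p1,p6},{p1,p5,p6}}
  A135: {{p1,p4},{p1,p3,p4}} {{p1,p5},{p1,p5,p6}}
  A145: {{p1,p5},{p1,p5,p6}}
  A235: {{p1,p3,p4}}
  A245: {{p3,p5}} {{p3,p4,p6}}
  A345: {{p1,p5},{p1,p5,p6}} {{p2,p5},{p2,p4,p5}}
  A1235: {{p1,p3,p4}}
  A1345: {{p1,p5},{p1,p5,p6}}
C dims 5,17,11,2; δ0: rk 4, SNF 1^4; δ1: rk 9, SNF 1^9; δ2: rk 2, SNF 1^2
Ȟ^0 = (5 − 4) − 0 = 1, so Ȟ^0 ≅ Z
Ȟ^1 = (17 − 9) − 4 = 4, so Ȟ^1 ≅ Z^4
Ȟ^2 = (11 − 2) − 9 = 0, so Ȟ^2 ≅ 0

Ȟ^0 = Z; Ȟ^1 = Z^4; Ȟ^2 = 0


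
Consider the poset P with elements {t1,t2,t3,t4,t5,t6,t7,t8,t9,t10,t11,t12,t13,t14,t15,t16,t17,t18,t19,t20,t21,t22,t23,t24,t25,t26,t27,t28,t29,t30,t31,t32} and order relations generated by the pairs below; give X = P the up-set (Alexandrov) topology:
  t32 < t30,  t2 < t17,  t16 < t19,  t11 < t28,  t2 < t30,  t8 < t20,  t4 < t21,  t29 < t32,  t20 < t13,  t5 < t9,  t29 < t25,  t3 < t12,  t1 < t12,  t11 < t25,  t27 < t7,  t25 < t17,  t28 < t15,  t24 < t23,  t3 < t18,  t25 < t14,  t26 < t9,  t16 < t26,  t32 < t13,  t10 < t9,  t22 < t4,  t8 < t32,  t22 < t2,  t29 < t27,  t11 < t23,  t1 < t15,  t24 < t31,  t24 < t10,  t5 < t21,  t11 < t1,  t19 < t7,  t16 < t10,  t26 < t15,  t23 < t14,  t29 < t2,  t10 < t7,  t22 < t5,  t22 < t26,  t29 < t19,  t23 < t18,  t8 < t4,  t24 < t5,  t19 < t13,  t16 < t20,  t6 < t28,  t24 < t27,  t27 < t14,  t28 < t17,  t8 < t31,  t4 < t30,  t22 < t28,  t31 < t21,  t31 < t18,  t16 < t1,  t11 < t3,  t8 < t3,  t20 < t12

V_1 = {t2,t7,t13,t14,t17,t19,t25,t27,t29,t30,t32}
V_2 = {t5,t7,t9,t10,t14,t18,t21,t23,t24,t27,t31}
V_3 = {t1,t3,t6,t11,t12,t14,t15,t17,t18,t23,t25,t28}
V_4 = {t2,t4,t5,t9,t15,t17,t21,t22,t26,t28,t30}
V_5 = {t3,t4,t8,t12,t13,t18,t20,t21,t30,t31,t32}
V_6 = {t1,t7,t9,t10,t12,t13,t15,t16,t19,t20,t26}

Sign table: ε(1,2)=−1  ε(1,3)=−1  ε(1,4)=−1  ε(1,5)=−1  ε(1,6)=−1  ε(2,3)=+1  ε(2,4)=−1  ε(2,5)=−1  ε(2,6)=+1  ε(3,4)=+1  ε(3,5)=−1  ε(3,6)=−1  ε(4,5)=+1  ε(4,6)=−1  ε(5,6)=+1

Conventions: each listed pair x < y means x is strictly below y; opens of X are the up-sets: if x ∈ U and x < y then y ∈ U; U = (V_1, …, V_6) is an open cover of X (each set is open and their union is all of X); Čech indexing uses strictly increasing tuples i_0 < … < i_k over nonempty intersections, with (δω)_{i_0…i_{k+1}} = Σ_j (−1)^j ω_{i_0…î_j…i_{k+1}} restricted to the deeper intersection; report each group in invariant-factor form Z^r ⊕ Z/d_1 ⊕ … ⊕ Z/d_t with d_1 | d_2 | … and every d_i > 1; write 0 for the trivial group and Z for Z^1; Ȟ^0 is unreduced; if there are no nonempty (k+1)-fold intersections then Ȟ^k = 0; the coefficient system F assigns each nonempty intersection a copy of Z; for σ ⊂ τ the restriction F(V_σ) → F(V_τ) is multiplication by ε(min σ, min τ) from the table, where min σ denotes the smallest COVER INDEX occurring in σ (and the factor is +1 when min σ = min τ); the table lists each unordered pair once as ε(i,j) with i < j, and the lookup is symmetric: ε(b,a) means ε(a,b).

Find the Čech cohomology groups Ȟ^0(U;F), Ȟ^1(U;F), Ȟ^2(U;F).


Ȟ^0 = 0; Ȟ^1 = Z/2; Ȟ^2 = Z

cover nerve:
  V12={t7,t14,t27} V13={t14,t17,t25} V14={t2,t17,t30} V15={t13,t30,t32} V16={t7,t13,t19} V23={t14,t18,t23} V24={t5,t9,t21} V25={t18,t21,t31} V26={t7,t9,t10} V34={t15,t17,t28} V35={t3,t12,t18} V36={t1,t12,t15} V45={t4,t21,t30} V46={t9,t15,t26} V56={t12,t13,t20}
  V123={t14} V126={t7} V134={t17} V145={t30} V156={t13} V235={t18} V245={t21} V246={t9} V346={t15} V356={t12}
C dims 6,15,10; δ0: rk 6, SNF 1^5·2; δ1: rk 9, SNF 1^9
Ȟ^0: (6−6)−0=0 ⇒ 0
Ȟ^1: (15−9)−6=0 plus torsion [2] ⇒ Z/2
Ȟ^2: (10−0)−9=1 ⇒ Z


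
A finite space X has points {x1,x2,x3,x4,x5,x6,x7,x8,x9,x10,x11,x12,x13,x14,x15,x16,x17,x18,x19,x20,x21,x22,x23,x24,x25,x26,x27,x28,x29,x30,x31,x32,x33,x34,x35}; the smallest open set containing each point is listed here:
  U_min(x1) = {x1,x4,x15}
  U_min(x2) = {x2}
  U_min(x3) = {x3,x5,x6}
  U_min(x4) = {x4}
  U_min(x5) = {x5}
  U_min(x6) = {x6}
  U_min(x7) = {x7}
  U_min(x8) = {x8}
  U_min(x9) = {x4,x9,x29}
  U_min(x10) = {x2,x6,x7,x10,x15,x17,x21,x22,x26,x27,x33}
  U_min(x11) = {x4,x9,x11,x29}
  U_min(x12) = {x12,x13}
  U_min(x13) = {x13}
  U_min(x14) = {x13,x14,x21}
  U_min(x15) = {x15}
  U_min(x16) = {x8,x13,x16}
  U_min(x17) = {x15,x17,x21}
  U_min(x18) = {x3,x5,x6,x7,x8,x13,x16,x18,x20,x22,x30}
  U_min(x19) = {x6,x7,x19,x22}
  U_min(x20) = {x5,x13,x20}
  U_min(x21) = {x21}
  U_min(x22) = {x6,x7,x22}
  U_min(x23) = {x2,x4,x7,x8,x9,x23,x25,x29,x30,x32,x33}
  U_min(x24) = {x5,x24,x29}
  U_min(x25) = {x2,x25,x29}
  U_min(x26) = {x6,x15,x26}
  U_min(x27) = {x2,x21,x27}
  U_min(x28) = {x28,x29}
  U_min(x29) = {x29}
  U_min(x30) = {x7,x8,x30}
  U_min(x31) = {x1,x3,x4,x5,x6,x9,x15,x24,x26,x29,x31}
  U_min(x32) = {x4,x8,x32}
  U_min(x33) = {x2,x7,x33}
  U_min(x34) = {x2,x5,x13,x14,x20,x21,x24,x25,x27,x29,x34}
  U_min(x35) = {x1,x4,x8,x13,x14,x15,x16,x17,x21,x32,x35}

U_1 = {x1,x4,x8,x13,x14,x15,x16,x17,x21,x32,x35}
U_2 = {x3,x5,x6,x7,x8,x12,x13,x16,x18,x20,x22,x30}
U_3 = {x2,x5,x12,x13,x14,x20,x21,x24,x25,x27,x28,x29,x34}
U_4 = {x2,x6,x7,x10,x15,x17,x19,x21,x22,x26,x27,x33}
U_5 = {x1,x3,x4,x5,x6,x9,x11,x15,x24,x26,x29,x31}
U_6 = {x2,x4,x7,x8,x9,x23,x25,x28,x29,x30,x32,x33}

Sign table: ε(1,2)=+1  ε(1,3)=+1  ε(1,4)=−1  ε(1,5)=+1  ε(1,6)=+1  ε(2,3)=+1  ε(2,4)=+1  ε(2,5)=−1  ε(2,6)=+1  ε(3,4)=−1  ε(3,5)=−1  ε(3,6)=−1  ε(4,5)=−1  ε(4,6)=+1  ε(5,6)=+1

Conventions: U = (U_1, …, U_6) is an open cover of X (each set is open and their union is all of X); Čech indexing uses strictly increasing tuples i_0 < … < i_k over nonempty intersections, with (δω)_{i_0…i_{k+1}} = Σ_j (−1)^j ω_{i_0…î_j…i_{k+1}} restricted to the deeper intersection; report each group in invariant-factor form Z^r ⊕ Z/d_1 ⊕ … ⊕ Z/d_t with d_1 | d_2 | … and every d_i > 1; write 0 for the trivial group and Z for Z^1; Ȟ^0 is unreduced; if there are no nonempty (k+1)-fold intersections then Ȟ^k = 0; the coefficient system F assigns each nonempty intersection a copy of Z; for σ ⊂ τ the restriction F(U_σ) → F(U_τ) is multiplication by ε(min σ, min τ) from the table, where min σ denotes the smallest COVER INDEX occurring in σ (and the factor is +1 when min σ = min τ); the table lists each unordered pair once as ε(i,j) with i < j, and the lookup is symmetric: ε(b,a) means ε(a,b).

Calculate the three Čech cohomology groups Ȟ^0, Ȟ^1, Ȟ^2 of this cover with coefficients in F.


Ȟ^0(U;F) ≅ 0, Ȟ^1(U;F) ≅ Z/2 and Ȟ^2(U;F) ≅ Z

intersection data:
  U12={x8,x13,x16} U13={x13,x14,x21} U14={x15,x17,x21} U15={x1,x4,x15} U16={x4,x8,x32} U23={x5,x12,x13,x20} U24={x6,x7,x22} U25={x3,x5,x6} U26={x7,x8,x30} U34={x2,x21,x27} U35={x5,x24,x29} U36={x2,x25,x28,x29} U45={x6,x15,x26} U46={x2,x7,x33} U56={x4,x9,x29}
  U123={x13} U126={x8} U134={x21} U145={x15} U156={x4} U235={x5} U245={x6} U246={x7} U346={x2} U356={x29}
C dims 6,15,10; δ0: rk 6, SNF 1^5·2; δ1: rk 9, SNF 1^9
Ȟ^0 = (6 − 6) − 0 = 0, so Ȟ^0 ≅ 0
Ȟ^1 = (15 − 9) − 6 = 0 plus torsion [2], so Ȟ^1 ≅ Z/2
Ȟ^2 = (10 − 0) − 9 = 1, so Ȟ^2 ≅ Z


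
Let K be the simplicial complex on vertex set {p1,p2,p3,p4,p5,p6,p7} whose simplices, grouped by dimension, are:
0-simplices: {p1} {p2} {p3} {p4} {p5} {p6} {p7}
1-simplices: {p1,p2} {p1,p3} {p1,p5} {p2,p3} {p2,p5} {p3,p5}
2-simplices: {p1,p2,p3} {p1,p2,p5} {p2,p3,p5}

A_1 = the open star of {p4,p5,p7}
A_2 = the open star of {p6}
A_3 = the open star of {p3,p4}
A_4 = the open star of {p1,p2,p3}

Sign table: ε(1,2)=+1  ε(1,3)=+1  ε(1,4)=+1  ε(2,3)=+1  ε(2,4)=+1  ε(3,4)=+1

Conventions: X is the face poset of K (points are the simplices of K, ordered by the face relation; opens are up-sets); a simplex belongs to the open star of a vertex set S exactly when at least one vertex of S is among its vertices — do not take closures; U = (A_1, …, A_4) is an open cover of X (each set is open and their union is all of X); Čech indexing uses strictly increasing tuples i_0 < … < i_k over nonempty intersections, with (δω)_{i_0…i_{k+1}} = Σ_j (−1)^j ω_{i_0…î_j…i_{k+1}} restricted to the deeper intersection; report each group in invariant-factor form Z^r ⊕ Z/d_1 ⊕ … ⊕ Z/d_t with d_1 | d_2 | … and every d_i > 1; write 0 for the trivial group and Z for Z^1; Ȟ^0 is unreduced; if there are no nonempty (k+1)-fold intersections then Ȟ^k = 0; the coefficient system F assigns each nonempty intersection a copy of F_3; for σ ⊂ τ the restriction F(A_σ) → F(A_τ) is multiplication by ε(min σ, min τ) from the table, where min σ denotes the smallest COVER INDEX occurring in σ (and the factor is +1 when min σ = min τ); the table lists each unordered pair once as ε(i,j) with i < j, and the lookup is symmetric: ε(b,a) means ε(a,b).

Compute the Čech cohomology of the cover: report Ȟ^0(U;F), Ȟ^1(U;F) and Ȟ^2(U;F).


cover nerve:
  A1={{p4},{p5},{p7},{p1,p5},{p2,p5},{p3,p5},{p1,p2,p5},{p2,p3,p5}} A2={{p6}} A3={{p3},{p4},{p1,p3},{p2,p3},{p3,p5},{p1,p2,p3},{p2,p3,p5}} A4={{p1},{p2},{p3},{p1,p2},{p1,p3},{p1,p5},{p2,p3},{p2,p5},{p3,p5},{p1,p2,p3},{p1,p2,p5},{p2,p3,p5}}
  A13={{p4},{p3,p5},{p2,p3,p5}} A14={{p1,p5},{p2,p5},{p3,p5},{p1,p2,p5},{p2,p3,p5}} A34={{p3},{p1,p3},{p2,p3},{p3,p5},{p1,p2,p3},{p2,p3,p5}}
  A134={{p3,p5},{p2,p3,p5}}
C dims 4,3,1; δ0: rk_F3 2; δ1: rk_F3 1
Ȟ^0: (4−2)−0=2 ⇒ Z/3 ⊕ Z/3
Ȟ^1: (3−1)−2=0 ⇒ 0
Ȟ^2: (1−0)−1=0 ⇒ 0

Ȟ^0 = Z/3 ⊕ Z/3,  Ȟ^1 = 0,  Ȟ^2 = 0


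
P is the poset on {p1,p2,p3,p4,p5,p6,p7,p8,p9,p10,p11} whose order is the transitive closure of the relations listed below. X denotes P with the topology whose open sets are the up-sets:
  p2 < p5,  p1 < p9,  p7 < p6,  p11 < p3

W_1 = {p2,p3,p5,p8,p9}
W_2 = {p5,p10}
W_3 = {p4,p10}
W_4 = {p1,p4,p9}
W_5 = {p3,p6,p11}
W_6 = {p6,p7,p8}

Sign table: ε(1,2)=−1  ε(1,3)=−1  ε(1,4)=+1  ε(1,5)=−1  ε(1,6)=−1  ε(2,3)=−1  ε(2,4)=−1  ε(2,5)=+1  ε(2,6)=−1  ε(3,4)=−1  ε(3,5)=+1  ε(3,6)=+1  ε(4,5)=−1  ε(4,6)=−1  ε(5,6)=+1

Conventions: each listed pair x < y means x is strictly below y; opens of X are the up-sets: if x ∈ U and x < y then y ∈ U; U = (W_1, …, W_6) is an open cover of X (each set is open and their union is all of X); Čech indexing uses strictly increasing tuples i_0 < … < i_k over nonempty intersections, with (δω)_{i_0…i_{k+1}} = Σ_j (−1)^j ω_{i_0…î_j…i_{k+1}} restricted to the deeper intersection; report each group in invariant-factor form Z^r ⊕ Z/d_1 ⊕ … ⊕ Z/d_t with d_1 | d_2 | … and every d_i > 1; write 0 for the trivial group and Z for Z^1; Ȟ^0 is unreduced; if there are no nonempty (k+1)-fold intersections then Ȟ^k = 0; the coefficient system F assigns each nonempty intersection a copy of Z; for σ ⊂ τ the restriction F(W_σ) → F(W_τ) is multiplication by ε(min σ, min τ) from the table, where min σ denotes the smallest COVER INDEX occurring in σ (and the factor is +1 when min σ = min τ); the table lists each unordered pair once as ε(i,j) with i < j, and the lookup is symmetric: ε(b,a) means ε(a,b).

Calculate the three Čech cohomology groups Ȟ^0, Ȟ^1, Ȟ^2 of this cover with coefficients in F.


Ȟ^0(U;F) ≅ 0,  Ȟ^1(U;F) ≅ Z ⊕ Z/2,  Ȟ^2(U;F) ≅ 0

intersection data:
  W12={p5} W14={p9} W15={p3} W16={p8} W23={p10} W34={p4} W56={p6}
C dims 6,7; δ0: rk 6, SNF 1^5·2
Ȟ^0 = (6 − 6) − 0 = 0, so Ȟ^0 ≅ 0
Ȟ^1 = (7 − 0) − 6 = 1 plus torsion [2], so Ȟ^1 ≅ Z ⊕ Z/2
Ȟ^2 = (0 − 0) − 0 = 0, so Ȟ^2 ≅ 0


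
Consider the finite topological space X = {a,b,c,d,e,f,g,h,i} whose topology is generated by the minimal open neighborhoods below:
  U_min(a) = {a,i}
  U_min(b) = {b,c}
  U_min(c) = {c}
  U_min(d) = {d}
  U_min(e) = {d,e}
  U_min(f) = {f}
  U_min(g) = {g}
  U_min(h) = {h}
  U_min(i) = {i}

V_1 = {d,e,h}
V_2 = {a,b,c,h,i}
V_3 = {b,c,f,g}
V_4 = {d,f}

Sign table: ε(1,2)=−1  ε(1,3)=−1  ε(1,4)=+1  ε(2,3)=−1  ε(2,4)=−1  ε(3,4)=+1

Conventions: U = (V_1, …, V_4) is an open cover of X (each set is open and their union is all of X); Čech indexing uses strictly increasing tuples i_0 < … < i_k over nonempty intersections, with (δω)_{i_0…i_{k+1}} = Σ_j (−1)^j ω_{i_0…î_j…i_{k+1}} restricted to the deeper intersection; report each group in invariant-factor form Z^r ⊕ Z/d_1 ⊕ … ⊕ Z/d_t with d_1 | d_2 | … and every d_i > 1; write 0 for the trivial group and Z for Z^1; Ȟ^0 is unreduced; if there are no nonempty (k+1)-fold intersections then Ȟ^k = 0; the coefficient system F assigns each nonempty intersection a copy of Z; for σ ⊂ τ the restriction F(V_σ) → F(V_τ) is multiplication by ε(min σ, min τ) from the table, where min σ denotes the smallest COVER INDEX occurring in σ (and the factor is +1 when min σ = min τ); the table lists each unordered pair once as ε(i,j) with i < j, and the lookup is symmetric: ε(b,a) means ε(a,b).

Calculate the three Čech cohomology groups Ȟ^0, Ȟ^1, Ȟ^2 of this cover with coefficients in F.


nonempty intersections:
  V12={h} V14={d} V23={b,c} V34={f}
C dims 4,4; δ0: rk 3, SNF 1^3
Ȟ^0: (4−3)−0=1 ⇒ Z
Ȟ^1: (4−0)−3=1 ⇒ Z
Ȟ^2: (0−0)−0=0 ⇒ 0

Ȟ^0 = Z, Ȟ^1 = Z and Ȟ^2 = 0


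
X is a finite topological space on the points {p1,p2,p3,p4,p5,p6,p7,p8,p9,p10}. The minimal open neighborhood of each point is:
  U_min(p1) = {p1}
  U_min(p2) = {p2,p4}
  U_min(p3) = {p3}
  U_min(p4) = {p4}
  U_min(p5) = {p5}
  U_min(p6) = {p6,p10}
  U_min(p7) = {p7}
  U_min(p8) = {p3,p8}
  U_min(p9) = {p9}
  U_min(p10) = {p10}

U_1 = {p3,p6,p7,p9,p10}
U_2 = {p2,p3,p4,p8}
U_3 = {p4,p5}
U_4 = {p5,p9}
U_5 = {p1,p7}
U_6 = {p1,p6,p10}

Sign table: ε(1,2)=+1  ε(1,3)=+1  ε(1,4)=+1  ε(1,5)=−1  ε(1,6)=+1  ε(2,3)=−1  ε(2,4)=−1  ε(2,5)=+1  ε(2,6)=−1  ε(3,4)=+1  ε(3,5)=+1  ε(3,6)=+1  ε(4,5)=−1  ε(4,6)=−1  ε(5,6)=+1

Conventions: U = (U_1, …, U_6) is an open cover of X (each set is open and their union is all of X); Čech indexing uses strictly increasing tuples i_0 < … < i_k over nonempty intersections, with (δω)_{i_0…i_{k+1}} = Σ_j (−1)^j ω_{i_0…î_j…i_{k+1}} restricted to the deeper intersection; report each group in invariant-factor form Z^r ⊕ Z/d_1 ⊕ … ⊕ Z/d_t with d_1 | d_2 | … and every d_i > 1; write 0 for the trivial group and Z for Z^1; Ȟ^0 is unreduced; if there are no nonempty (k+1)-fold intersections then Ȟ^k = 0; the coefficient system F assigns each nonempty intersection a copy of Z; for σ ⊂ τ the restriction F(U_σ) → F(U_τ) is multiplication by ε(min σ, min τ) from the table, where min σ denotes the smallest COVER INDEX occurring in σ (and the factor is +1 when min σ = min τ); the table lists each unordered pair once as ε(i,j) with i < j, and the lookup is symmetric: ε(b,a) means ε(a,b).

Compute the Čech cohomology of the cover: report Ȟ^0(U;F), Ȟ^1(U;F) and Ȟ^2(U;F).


Ȟ^0 = 0,  Ȟ^1 = Z ⊕ Z/2,  Ȟ^2 = 0

nonempty intersections:
  U12={p3} U14={p9} U15={p7} U16={p6,p10} U23={p4} U34={p5} U56={p1}
C dims 6,7; δ0: rk 6, SNF 1^5·2
Ȟ^0: (6−6)−0=0 ⇒ 0
Ȟ^1: (7−0)−6=1 plus torsion [2] ⇒ Z ⊕ Z/2
Ȟ^2: (0−0)−0=0 ⇒ 0


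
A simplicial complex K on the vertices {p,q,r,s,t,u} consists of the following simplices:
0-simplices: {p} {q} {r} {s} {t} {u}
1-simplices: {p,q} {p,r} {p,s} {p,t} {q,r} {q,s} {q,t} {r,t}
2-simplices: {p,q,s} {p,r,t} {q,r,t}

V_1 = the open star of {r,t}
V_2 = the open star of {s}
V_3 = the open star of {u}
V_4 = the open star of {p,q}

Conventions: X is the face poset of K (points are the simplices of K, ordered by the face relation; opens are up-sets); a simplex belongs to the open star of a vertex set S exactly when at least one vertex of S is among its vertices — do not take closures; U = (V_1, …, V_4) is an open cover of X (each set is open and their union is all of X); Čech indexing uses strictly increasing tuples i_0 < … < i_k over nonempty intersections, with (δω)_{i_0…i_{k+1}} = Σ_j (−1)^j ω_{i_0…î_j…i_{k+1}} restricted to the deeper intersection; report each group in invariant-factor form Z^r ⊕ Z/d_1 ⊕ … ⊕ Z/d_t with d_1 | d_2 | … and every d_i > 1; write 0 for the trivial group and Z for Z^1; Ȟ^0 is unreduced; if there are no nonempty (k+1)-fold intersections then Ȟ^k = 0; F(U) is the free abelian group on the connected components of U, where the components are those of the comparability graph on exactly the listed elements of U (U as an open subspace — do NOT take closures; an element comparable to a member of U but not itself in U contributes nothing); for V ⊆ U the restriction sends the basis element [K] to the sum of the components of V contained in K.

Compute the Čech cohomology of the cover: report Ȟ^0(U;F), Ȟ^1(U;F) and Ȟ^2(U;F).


Ȟ^0(U;F) ≅ Z^2, Ȟ^1(U;F) ≅ Z and Ȟ^2(U;F) ≅ 0

nonempty intersections:
  V1={{r},{t},{p,r},{p,t},{q,r},{q,t},{r,t},{p,r,t},{q,r,t}} V2={{s},{p,s},{q,s},{p,q,s}} V3={{u}} V4={{p},{q},{p,q},{p,r},{p,s},{p,t},{q,r},{q,s},{q,t},{p,q,s},{p,r,t},{q,r,t}}
  V14={{p,r},{p,t},{q,r},{q,t},{p,r,t},{q,r,t}} V24={{p,s},{q,s},{p,q,s}}
components per intersection:
  V1: {{r},{t},{p,r},{p,t},{q,r},{q,t},{r,t},{p,r,t},{q,r,t}}
  V2: {{s},{p,s},{q,s},{p,q,s}}
  V3: {{u}}
  V4: {{p},{q},{p,q},{p,r},{p,s},{p,t},{q,r},{q,s},{q,t},{p,q,s},{p,r,t},{q,r,t}}
  V14: {{p,r},{p,t},{p,r,t}} {{q,r},{q,t},{q,r,t}}
  V24: {{p,s},{q,s},{p,q,s}}
C dims 4,3; δ0: rk 2, SNF 1^2
Ȟ^0: (4−2)−0=2 ⇒ Z^2
Ȟ^1: (3−0)−2=1 ⇒ Z
Ȟ^2: (0−0)−0=0 ⇒ 0


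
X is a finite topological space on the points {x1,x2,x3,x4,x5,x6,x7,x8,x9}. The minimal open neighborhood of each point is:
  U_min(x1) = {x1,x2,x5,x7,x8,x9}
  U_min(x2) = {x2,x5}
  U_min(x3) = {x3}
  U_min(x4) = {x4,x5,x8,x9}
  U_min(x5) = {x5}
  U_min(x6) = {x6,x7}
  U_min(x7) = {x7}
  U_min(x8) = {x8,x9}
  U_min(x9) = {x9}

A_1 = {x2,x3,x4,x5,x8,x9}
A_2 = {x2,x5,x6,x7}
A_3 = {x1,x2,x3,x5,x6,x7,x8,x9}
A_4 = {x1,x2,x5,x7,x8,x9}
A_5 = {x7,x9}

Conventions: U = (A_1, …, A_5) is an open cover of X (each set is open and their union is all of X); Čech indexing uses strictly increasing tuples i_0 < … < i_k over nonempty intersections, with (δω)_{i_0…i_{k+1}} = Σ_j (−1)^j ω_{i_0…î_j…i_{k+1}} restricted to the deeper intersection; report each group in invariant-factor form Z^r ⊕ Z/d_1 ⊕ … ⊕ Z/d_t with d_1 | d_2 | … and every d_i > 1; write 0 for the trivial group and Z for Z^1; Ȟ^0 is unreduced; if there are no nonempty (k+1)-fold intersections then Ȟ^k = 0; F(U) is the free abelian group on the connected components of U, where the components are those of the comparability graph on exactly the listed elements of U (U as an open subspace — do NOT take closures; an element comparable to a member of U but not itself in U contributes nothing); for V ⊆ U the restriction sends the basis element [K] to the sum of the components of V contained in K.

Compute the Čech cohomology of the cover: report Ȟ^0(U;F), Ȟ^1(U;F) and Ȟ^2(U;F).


cover nerve:
  A12={x2,x5} A13={x2,x3,x5,x8,x9} A14={x2,x5,x8,x9} A15={x9} A23={x2,x5,x6,x7} A24={x2,x5,x7} A25={x7} A34={x1,x2,x5,x7,x8,x9} A35={x7,x9} A45={x7,x9}
  A123={x2,x5} A124={x2,x5} A134={x2,x5,x8,x9} A135={x9} A145={x9} A234={x2,x5,x7} A235={x7} A245={x7} A345={x7,x9}
  A1234={x2,x5} A1345={x9} A2345={x7}
components per intersection:
  A1: {x2,x4,x5,x8,x9} {x3}
  A2: {x2,x5} {x6,x7}
  A3: {x1,x2,x5,x6,x7,x8,x9} {x3}
  A4: {x1,x2,x5,x7,x8,x9}
  A5: {x7} {x9}
  A12: {x2,x5}
  A13: {x2,x5} {x3} {x8,x9}
  A14: {x2,x5} {x8,x9}
  A15: {x9}
  A23: {x2,x5} {x6,x7}
  A24: {x2,x5} {x7}
  A25: {x7}
  A34: {x1,x2,x5,x7,x8,x9}
  A35: {x7} {x9}
  A45: {x7} {x9}
  A123: {x2,x5}
  A124: {x2,x5}
  A134: {x2,x5} {x8,x9}
  A135: {x9}
  A145: {x9}
  A234: {x2,x5} {x7}
  A235: {x7}
  A245: {x7}
  A345: {x7} {x9}
  A1234: {x2,x5}
  A1345: {x9}
  A2345: {x7}
C dims 9,17,12,3; δ0: rk 7, SNF 1^7; δ1: rk 9, SNF 1^9; δ2: rk 3, SNF 1^3
Ȟ^0: (9−7)−0=2 ⇒ Z^2
Ȟ^1: (17−9)−7=1 ⇒ Z
Ȟ^2: (12−3)−9=0 ⇒ 0

Ȟ^0(U;F) ≅ Z^2, Ȟ^1(U;F) ≅ Z, Ȟ^2(U;F) ≅ 0


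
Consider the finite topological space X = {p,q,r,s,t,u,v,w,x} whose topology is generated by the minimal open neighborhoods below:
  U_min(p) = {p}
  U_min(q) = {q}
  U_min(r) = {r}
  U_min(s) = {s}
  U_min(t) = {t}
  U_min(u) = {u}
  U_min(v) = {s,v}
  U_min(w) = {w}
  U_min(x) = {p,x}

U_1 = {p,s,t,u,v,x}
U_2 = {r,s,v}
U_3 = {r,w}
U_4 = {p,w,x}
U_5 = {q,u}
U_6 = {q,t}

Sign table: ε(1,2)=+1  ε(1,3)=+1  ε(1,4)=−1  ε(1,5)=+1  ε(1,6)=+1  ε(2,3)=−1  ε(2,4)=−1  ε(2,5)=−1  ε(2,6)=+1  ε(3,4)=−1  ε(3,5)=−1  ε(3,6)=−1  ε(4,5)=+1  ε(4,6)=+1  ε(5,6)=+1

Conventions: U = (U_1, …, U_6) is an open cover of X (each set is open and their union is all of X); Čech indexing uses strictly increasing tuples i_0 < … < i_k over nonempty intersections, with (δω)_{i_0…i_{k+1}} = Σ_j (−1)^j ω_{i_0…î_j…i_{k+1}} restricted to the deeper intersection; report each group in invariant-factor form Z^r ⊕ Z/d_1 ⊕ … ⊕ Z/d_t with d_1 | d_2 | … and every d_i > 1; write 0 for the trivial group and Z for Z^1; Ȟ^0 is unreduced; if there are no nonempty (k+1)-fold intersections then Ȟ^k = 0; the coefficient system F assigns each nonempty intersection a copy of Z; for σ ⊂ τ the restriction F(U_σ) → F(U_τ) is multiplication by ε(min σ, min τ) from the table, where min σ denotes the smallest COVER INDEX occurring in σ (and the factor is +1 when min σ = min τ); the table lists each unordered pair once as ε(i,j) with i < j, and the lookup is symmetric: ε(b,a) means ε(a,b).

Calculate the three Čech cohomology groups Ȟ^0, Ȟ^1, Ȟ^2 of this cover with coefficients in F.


Ȟ^0(U;F) ≅ 0; Ȟ^1(U;F) ≅ Z ⊕ Z/2; Ȟ^2(U;F) ≅ 0

nonempty intersections:
  U12={s,v} U14={p,x} U15={u} U16={t} U23={r} U34={w} U56={q}
C dims 6,7; δ0: rk 6, SNF 1^5·2
Ȟ^0: (6−6)−0=0 ⇒ 0
Ȟ^1: (7−0)−6=1 plus torsion [2] ⇒ Z ⊕ Z/2
Ȟ^2: (0−0)−0=0 ⇒ 0


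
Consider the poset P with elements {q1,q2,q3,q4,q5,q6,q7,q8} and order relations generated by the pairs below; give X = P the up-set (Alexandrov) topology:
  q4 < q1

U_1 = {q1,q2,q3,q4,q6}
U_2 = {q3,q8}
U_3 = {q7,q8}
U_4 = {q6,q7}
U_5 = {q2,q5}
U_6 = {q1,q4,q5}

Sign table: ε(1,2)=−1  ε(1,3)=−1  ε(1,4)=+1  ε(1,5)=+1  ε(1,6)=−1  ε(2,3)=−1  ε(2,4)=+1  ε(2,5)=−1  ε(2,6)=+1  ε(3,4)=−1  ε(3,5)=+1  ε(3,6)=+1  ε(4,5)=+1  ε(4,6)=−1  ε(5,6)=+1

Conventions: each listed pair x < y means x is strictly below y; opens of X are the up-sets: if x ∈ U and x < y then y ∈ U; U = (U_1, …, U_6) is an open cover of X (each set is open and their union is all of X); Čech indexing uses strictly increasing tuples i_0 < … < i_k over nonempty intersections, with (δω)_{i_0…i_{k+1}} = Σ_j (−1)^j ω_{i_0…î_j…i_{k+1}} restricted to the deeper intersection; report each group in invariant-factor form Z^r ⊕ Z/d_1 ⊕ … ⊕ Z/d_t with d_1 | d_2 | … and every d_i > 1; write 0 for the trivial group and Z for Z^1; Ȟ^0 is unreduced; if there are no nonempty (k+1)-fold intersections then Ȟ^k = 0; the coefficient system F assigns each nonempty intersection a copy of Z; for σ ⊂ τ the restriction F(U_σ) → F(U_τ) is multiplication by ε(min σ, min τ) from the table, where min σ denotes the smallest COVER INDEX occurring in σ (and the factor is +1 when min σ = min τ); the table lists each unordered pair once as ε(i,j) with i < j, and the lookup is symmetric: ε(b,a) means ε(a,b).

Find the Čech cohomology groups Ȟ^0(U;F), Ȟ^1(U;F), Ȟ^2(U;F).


Ȟ^0 ≅ 0; Ȟ^1 ≅ Z ⊕ Z/2; Ȟ^2 ≅ 0

nonempty intersections:
  U12={q3} U14={q6} U15={q2} U16={q1,q4} U23={q8} U34={q7} U56={q5}
C dims 6,7; δ0: rk 6, SNF 1^5·2
Ȟ^0: (6−6)−0=0 ⇒ 0
Ȟ^1: (7−0)−6=1 plus torsion [2] ⇒ Z ⊕ Z/2
Ȟ^2: (0−0)−0=0 ⇒ 0


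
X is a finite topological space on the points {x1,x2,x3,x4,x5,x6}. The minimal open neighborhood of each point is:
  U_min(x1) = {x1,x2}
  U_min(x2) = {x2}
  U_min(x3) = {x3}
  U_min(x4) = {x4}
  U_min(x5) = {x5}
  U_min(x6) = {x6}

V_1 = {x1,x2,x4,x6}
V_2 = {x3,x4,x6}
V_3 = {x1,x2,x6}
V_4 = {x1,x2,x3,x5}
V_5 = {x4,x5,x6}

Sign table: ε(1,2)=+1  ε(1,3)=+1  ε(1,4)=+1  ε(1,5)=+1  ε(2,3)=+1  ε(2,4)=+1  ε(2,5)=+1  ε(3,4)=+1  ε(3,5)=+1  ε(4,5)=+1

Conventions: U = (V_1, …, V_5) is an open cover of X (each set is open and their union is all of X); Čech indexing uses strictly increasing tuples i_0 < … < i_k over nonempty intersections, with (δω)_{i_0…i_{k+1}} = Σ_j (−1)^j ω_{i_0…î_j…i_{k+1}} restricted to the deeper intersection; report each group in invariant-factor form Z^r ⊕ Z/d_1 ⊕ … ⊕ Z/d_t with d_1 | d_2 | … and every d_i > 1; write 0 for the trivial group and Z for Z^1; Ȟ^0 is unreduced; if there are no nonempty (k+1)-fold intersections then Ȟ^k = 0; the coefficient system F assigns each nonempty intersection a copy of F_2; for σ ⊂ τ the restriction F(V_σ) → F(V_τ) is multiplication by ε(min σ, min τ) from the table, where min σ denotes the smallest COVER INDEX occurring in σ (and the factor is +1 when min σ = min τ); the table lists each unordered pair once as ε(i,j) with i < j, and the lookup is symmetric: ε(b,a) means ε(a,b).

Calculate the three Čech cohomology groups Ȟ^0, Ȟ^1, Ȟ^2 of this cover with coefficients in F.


cover nerve:
  V12={x4,x6} V13={x1,x2,x6} V14={x1,x2} V15={x4,x6} V23={x6} V24={x3} V25={x4,x6} V34={x1,x2} V35={x6} V45={x5}
  V123={x6} V125={x4,x6} V134={x1,x2} V135={x6} V235={x6}
  V1235={x6}
C dims 5,10,5,1; δ0: rk_F2 4; δ1: rk_F2 4; δ2: rk_F2 1
Ȟ^0: (5−4)−0=1 ⇒ Z/2
Ȟ^1: (10−4)−4=2 ⇒ Z/2 ⊕ Z/2
Ȟ^2: (5−1)−4=0 ⇒ 0

Ȟ^0 = Z/2,  Ȟ^1 = Z/2 ⊕ Z/2,  Ȟ^2 = 0


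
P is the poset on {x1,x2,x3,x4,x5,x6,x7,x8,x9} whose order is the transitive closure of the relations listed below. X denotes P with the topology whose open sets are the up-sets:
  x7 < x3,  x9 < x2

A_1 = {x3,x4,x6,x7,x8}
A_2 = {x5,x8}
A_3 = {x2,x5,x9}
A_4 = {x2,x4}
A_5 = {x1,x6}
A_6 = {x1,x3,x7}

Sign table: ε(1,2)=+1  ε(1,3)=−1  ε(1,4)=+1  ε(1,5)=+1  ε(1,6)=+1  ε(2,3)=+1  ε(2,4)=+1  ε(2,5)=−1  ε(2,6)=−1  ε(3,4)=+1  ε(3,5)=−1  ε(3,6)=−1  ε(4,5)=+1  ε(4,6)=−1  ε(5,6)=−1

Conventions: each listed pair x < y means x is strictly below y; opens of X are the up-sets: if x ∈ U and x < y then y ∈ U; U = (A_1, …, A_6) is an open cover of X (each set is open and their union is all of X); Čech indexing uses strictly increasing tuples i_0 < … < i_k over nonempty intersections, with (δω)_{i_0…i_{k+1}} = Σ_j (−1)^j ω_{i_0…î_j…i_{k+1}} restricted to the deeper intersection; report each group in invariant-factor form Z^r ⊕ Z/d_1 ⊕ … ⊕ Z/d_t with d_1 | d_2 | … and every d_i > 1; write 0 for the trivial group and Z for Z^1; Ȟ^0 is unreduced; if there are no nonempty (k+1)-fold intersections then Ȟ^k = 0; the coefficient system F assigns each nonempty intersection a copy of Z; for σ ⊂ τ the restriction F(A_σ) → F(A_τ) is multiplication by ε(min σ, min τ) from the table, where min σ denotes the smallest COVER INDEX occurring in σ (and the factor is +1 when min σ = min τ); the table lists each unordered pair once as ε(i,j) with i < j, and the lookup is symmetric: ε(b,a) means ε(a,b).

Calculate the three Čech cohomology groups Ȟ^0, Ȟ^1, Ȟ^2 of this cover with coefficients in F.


Ȟ^0(U;F) ≅ 0, Ȟ^1(U;F) ≅ Z ⊕ Z/2 and Ȟ^2(U;F) ≅ 0

nerve simplices:
  A12={x8} A14={x4} A15={x6} A16={x3,x7} A23={x5} A34={x2} A56={x1}
C dims 6,7; δ0: rk 6, SNF 1^5·2
degree 0: 6−6−0 = 0 → Ȟ^0 ≅ 0
degree 1: 7−0−6 = 1 plus torsion [2] → Ȟ^1 ≅ Z ⊕ Z/2
degree 2: 0−0−0 = 0 → Ȟ^2 ≅ 0


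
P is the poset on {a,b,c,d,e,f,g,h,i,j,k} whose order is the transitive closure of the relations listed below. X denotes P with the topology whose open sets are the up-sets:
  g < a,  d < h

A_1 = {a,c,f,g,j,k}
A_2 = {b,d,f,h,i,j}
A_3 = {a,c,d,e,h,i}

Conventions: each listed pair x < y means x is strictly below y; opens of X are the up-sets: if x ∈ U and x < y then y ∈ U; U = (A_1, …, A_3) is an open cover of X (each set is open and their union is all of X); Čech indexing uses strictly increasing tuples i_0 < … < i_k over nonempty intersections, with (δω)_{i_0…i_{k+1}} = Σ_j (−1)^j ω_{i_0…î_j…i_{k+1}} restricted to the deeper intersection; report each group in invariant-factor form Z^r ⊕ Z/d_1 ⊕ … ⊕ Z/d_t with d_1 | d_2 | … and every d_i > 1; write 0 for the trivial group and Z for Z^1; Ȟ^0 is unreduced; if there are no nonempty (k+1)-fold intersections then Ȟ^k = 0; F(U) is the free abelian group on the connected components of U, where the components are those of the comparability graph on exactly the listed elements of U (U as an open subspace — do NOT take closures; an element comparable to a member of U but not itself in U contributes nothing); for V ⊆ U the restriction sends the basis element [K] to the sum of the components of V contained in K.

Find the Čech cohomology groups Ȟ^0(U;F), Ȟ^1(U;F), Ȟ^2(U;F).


cover nerve:
  A12={f,j} A13={a,c} A23={d,h,i}
components per intersection:
  A1: {a,g} {c} {f} {j} {k}
  A2: {b} {d,h} {f} {i} {j}
  A3: {a} {c} {d,h} {e} {i}
  A12: {f} {j}
  A13: {a} {c}
  A23: {d,h} {i}
C dims 15,6; δ0: rk 6, SNF 1^6
Ȟ^0: (15−6)−0=9 ⇒ Z^9
Ȟ^1: (6−0)−6=0 ⇒ 0
Ȟ^2: (0−0)−0=0 ⇒ 0

Ȟ^0 = Z^9, Ȟ^1 = 0, Ȟ^2 = 0


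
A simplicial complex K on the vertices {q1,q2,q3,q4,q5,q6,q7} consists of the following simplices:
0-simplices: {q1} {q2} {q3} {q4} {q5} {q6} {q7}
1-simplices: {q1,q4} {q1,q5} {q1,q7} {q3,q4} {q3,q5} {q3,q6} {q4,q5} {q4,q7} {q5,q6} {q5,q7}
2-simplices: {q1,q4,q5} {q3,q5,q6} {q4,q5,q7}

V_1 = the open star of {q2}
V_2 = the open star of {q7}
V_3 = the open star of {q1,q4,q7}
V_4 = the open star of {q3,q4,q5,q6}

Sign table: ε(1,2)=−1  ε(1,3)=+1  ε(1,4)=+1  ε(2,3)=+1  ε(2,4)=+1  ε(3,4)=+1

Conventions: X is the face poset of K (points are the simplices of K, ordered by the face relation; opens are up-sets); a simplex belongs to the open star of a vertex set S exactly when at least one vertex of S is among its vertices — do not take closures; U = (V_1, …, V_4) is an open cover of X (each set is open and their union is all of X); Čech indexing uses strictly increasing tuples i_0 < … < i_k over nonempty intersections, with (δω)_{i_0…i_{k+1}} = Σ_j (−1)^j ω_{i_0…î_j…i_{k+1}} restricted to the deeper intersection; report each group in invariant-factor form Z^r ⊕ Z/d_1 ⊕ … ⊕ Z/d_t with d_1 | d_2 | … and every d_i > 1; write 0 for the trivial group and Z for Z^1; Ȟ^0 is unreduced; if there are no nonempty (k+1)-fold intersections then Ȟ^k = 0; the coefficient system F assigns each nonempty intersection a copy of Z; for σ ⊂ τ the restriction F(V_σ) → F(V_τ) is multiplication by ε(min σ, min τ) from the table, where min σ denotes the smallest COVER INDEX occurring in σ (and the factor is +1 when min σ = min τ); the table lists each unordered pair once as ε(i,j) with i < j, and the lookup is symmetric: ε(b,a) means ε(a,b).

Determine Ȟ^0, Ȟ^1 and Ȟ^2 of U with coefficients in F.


cover nerve:
  V1={{q2}} V2={{q7},{q1,q7},{q4,q7},{q5,q7},{q4,q5,q7}} V3={{q1},{q4},{q7},{q1,q4},{q1,q5},{q1,q7},{q3,q4},{q4,q5},{q4,q7},{q5,q7},{q1,q4,q5},{q4,q5,q7}} V4={{q3},{q4},{q5},{q6},{q1,q4},{q1,q5},{q3,q4},{q3,q5},{q3,q6},{q4,q5},{q4,q7},{q5,q6},{q5,q7},{q1,q4,q5},{q3,q5,q6},{q4,q5,q7}}
  V23={{q7},{q1,q7},{q4,q7},{q5,q7},{q4,q5,q7}} V24={{q4,q7},{q5,q7},{q4,q5,q7}} V34={{q4},{q1,q4},{q1,q5},{q3,q4},{q4,q5},{q4,q7},{q5,q7},{q1,q4,q5},{q4,q5,q7}}
  V234={{q4,q7},{q5,q7},{q4,q5,q7}}
C dims 4,3,1; δ0: rk 2, SNF 1^2; δ1: rk 1, SNF 1^1
Ȟ^0: (4−2)−0=2 ⇒ Z^2
Ȟ^1: (3−1)−2=0 ⇒ 0
Ȟ^2: (1−0)−1=0 ⇒ 0

Ȟ^0 ≅ Z^2, Ȟ^1 ≅ 0, Ȟ^2 ≅ 0


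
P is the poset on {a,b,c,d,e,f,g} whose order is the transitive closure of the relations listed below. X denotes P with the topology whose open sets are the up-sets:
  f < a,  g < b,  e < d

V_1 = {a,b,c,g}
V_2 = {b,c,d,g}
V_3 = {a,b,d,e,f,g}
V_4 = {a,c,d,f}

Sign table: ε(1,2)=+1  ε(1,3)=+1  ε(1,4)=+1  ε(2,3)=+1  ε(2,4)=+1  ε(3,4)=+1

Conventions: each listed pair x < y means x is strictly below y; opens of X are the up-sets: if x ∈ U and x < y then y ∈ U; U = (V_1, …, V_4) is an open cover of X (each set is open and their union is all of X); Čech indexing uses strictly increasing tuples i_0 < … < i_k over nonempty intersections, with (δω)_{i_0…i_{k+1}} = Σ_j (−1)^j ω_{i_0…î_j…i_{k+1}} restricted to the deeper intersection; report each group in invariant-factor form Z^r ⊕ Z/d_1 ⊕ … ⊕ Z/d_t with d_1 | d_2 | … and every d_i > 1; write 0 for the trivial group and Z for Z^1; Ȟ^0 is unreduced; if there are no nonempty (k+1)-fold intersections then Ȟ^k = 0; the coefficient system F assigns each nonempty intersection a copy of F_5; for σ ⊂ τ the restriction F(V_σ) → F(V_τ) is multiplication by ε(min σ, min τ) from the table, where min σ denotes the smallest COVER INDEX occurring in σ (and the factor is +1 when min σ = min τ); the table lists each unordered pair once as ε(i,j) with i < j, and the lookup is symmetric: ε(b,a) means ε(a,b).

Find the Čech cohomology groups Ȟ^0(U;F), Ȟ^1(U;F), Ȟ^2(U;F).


Ȟ^0 ≅ Z/5,  Ȟ^1 ≅ 0,  Ȟ^2 ≅ Z/5

cover nerve:
  V12={b,c,g} V13={a,b,g} V14={a,c} V23={b,d,g} V24={c,d} V34={a,d,f}
  V123={b,g} V124={c} V134={a} V234={d}
C dims 4,6,4; δ0: rk_F5 3; δ1: rk_F5 3
Ȟ^0: (4−3)−0=1 ⇒ Z/5
Ȟ^1: (6−3)−3=0 ⇒ 0
Ȟ^2: (4−0)−3=1 ⇒ Z/5


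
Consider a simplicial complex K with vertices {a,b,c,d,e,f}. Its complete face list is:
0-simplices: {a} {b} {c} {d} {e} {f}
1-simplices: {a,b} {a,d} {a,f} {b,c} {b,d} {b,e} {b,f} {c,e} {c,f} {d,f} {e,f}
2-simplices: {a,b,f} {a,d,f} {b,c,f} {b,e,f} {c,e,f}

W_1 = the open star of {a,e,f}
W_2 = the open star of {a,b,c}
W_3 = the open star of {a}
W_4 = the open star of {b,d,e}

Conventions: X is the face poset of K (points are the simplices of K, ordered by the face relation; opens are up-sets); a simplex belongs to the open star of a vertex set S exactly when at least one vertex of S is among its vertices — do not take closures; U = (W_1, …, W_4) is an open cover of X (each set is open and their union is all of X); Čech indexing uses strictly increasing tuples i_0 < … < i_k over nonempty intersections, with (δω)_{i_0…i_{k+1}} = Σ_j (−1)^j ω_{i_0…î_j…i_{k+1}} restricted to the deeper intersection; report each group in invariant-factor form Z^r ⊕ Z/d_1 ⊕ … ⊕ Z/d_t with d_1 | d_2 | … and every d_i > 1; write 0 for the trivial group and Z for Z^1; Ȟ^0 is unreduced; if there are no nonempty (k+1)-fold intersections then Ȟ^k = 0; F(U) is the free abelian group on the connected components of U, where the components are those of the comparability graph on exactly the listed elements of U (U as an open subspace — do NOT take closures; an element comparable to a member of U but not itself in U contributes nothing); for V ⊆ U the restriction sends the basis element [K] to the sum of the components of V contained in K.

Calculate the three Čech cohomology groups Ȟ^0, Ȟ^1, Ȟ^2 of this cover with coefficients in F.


Ȟ^0(U;F) ≅ Z; Ȟ^1(U;F) ≅ Z; Ȟ^2(U;F) ≅ 0

nerve simplices:
  W1={{a},{e},{f},{a,b},{a,d},{a,f},{b,e},{b,f},{c,e},{c,f},{d,f},{e,f},{a,b,f},{a,d,f},{b,c,f},{b,e,f},{c,e,f}} W2={{a},{b},{c},{a,b},{a,d},{a,f},{b,c},{b,d},{b,e},{b,f},{c,e},{c,f},{a,b,f},{a,d,f},{b,c,f},{b,e,f},{c,e,f}} W3={{a},{a,b},{a,d},{a,f},{a,b,f},{a,d,f}} W4={{b},{d},{e},{a,b},{a,d},{b,c},{b,d},{b,e},{b,f},{c,e},{d,f},{e,f},{a,b,f},{a,d,f},{b,c,f},{b,e,f},{c,e,f}}
  W12={{a},{a,b},{a,d},{a,f},{b,e},{b,f},{c,e},{c,f},{a,b,f},{a,d,f},{b,c,f},{b,e,f},{c,e,f}} W13={{a},{a,b},{a,d},{a,f},{a,b,f},{a,d,f}} W14={{e},{a,b},{a,d},{b,e},{b,f},{c,e},{d,f},{e,f},{a,b,f},{a,d,f},{b,c,f},{b,e,f},{c,e,f}} W23={{a},{a,b},{a,d},{a,f},{a,b,f},{a,d,f}} W24={{b},{a,b},{a,d},{b,c},{b,d},{b,e},{b,f},{c,e},{a,b,f},{a,d,f},{b,c,f},{b,e,f},{c,e,f}} W34={{a,b},{a,d},{a,b,f},{a,d,f}}
  W123={{a},{a,b},{a,d},{a,f},{a,b,f},{a,d,f}} W124={{a,b},{a,d},{b,e},{b,f},{c,e},{a,b,f},{a,d,f},{b,c,f},{b,e,f},{c,e,f}} W134={{a,b},{a,d},{a,b,f},{a,d,f}} W234={{a,b},{a,d},{a,b,f},{a,d,f}}
  W1234={{a,b},{a,d},{a,b,f},{a,d,f}}
components per intersection:
  W1: {{a},{e},{f},{a,b},{a,d},{a,f},{b,e},{b,f},{c,e},{c,f},{d,f},{e,f},{a,b,f},{a,d,f},{b,c,f},{b,e,f},{c,e,f}}
  W2: {{a},{b},{c},{a,b},{a,d},{a,f},{b,c},{b,d},{b,e},{b,f},{c,e},{c,f},{a,b,f},{a,d,f},{b,c,f},{b,e,f},{c,e,f}}
  W3: {{a},{a,b},{a,d},{a,f},{a,b,f},{a,d,f}}
  W4: {{b},{d},{e},{a,b},{a,d},{b,c},{b,d},{b,e},{b,f},{c,e},{d,f},{e,f},{a,b,f},{a,d,f},{b,c,f},{b,e,f},{c,e,f}}
  W12: {{a},{a,b},{a,d},{a,f},{b,e},{b,f},{c,e},{c,f},{a,b,f},{a,d,f},{b,c,f},{b,e,f},{c,e,f}}
  W13: {{a},{a,b},{a,d},{a,f},{a,b,f},{a,d,f}}
  W14: {{e},{a,b},{b,e},{b,f},{c,e},{e,f},{a,b,f},{b,c,f},{b,e,f},{c,e,f}} {{a,d},{d,f},{a,d,f}}
  W23: {{a},{a,b},{a,d},{a,f},{a,b,f},{a,d,f}}
  W24: {{b},{a,b},{b,c},{b,d},{b,e},{b,f},{a,b,f},{b,c,f},{b,e,f}} {{a,d},{a,d,f}} {{c,e},{c,e,f}}
  W34: {{a,b},{a,b,f}} {{a,d},{a,d,f}}
  W123: {{a},{a,b},{a,d},{a,f},{a,b,f},{a,d,f}}
  W124: {{a,b},{b,e},{b,f},{a,b,f},{b,c,f},{b,e,f}} {{a,d},{a,d,f}} {{c,e},{c,e,f}}
  W134: {{a,b},{a,b,f}} {{a,d},{a,d,f}}
  W234: {{a,b},{a,b,f}} {{a,d},{a,d,f}}
  W1234: {{a,b},{a,b,f}} {{a,d},{a,d,f}}
C dims 4,10,8,2; δ0: rk 3, SNF 1^3; δ1: rk 6, SNF 1^6; δ2: rk 2, SNF 1^2
degree 0: 4−3−0 = 1 → Ȟ^0 ≅ Z
degree 1: 10−6−3 = 1 → Ȟ^1 ≅ Z
degree 2: 8−2−6 = 0 → Ȟ^2 ≅ 0
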